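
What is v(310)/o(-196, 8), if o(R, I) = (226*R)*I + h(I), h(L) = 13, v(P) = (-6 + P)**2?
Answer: -92416/354355 ≈ -0.26080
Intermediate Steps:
o(R, I) = 13 + 226*I*R (o(R, I) = (226*R)*I + 13 = 226*I*R + 13 = 13 + 226*I*R)
v(310)/o(-196, 8) = (-6 + 310)**2/(13 + 226*8*(-196)) = 304**2/(13 - 354368) = 92416/(-354355) = 92416*(-1/354355) = -92416/354355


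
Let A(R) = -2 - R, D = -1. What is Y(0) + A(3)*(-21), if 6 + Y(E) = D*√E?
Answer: 99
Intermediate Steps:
Y(E) = -6 - √E
Y(0) + A(3)*(-21) = (-6 - √0) + (-2 - 1*3)*(-21) = (-6 - 1*0) + (-2 - 3)*(-21) = (-6 + 0) - 5*(-21) = -6 + 105 = 99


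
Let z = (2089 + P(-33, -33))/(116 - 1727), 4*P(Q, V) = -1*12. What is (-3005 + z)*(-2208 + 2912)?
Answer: -3409571264/1611 ≈ -2.1164e+6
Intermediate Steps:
P(Q, V) = -3 (P(Q, V) = (-1*12)/4 = (¼)*(-12) = -3)
z = -2086/1611 (z = (2089 - 3)/(116 - 1727) = 2086/(-1611) = 2086*(-1/1611) = -2086/1611 ≈ -1.2948)
(-3005 + z)*(-2208 + 2912) = (-3005 - 2086/1611)*(-2208 + 2912) = -4843141/1611*704 = -3409571264/1611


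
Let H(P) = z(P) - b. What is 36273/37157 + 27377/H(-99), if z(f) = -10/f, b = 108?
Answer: -14331429075/56701582 ≈ -252.75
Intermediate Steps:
H(P) = -108 - 10/P (H(P) = -10/P - 1*108 = -10/P - 108 = -108 - 10/P)
36273/37157 + 27377/H(-99) = 36273/37157 + 27377/(-108 - 10/(-99)) = 36273*(1/37157) + 27377/(-108 - 10*(-1/99)) = 36273/37157 + 27377/(-108 + 10/99) = 36273/37157 + 27377/(-10682/99) = 36273/37157 + 27377*(-99/10682) = 36273/37157 - 387189/1526 = -14331429075/56701582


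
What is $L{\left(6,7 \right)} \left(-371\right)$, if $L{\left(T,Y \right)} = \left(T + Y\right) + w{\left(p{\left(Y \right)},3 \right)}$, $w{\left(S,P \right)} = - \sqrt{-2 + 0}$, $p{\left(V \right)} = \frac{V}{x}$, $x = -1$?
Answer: $-4823 + 371 i \sqrt{2} \approx -4823.0 + 524.67 i$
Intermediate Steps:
$p{\left(V \right)} = - V$ ($p{\left(V \right)} = \frac{V}{-1} = V \left(-1\right) = - V$)
$w{\left(S,P \right)} = - i \sqrt{2}$ ($w{\left(S,P \right)} = - \sqrt{-2} = - i \sqrt{2}$)
$L{\left(T,Y \right)} = T + Y - i \sqrt{2}$ ($L{\left(T,Y \right)} = \left(T + Y\right) - i \sqrt{2} = T + Y - i \sqrt{2}$)
$L{\left(6,7 \right)} \left(-371\right) = \left(6 + 7 - i \sqrt{2}\right) \left(-371\right) = \left(13 - i \sqrt{2}\right) \left(-371\right) = -4823 + 371 i \sqrt{2}$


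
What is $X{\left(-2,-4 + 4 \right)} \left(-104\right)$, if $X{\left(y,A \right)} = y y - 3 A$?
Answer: $-416$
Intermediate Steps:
$X{\left(y,A \right)} = y^{2} - 3 A$
$X{\left(-2,-4 + 4 \right)} \left(-104\right) = \left(\left(-2\right)^{2} - 3 \left(-4 + 4\right)\right) \left(-104\right) = \left(4 - 0\right) \left(-104\right) = \left(4 + 0\right) \left(-104\right) = 4 \left(-104\right) = -416$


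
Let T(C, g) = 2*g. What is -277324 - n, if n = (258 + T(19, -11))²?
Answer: -333020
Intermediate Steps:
n = 55696 (n = (258 + 2*(-11))² = (258 - 22)² = 236² = 55696)
-277324 - n = -277324 - 1*55696 = -277324 - 55696 = -333020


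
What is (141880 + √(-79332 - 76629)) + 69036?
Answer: 210916 + 3*I*√17329 ≈ 2.1092e+5 + 394.92*I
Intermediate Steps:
(141880 + √(-79332 - 76629)) + 69036 = (141880 + √(-155961)) + 69036 = (141880 + 3*I*√17329) + 69036 = 210916 + 3*I*√17329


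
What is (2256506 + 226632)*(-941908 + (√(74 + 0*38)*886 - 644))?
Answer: -2340486688176 + 2200060268*√74 ≈ -2.3216e+12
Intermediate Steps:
(2256506 + 226632)*(-941908 + (√(74 + 0*38)*886 - 644)) = 2483138*(-941908 + (√(74 + 0)*886 - 644)) = 2483138*(-941908 + (√74*886 - 644)) = 2483138*(-941908 + (886*√74 - 644)) = 2483138*(-941908 + (-644 + 886*√74)) = 2483138*(-942552 + 886*√74) = -2340486688176 + 2200060268*√74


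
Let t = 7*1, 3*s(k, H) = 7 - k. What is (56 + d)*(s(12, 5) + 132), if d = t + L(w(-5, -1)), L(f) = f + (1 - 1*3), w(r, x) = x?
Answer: 7820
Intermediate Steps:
L(f) = -2 + f (L(f) = f + (1 - 3) = f - 2 = -2 + f)
s(k, H) = 7/3 - k/3 (s(k, H) = (7 - k)/3 = 7/3 - k/3)
t = 7
d = 4 (d = 7 + (-2 - 1) = 7 - 3 = 4)
(56 + d)*(s(12, 5) + 132) = (56 + 4)*((7/3 - ⅓*12) + 132) = 60*((7/3 - 4) + 132) = 60*(-5/3 + 132) = 60*(391/3) = 7820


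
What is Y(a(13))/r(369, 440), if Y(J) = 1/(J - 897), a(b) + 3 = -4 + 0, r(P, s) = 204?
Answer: -1/184416 ≈ -5.4225e-6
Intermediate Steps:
a(b) = -7 (a(b) = -3 + (-4 + 0) = -3 - 4 = -7)
Y(J) = 1/(-897 + J)
Y(a(13))/r(369, 440) = 1/(-897 - 7*204) = (1/204)/(-904) = -1/904*1/204 = -1/184416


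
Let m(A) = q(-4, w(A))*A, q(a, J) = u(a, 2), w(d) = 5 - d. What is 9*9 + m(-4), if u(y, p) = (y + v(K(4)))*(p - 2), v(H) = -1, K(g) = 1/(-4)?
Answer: 81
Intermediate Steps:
K(g) = -1/4
u(y, p) = (-1 + y)*(-2 + p) (u(y, p) = (y - 1)*(p - 2) = (-1 + y)*(-2 + p))
q(a, J) = 0 (q(a, J) = 2 - 1*2 - 2*a + 2*a = 2 - 2 - 2*a + 2*a = 0)
m(A) = 0 (m(A) = 0*A = 0)
9*9 + m(-4) = 9*9 + 0 = 81 + 0 = 81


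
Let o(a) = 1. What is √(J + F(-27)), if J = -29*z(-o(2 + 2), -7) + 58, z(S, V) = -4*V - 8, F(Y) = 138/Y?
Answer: 2*I*√1186/3 ≈ 22.959*I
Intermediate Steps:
z(S, V) = -8 - 4*V
J = -522 (J = -29*(-8 - 4*(-7)) + 58 = -29*(-8 + 28) + 58 = -29*20 + 58 = -580 + 58 = -522)
√(J + F(-27)) = √(-522 + 138/(-27)) = √(-522 + 138*(-1/27)) = √(-522 - 46/9) = √(-4744/9) = 2*I*√1186/3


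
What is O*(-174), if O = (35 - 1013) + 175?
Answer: 139722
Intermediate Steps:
O = -803 (O = -978 + 175 = -803)
O*(-174) = -803*(-174) = 139722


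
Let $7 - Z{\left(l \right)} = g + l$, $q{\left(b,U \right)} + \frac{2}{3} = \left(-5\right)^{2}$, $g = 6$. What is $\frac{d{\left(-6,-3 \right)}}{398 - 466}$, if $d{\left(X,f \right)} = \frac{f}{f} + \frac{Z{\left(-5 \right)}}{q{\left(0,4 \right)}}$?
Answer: $- \frac{91}{4964} \approx -0.018332$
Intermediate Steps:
$q{\left(b,U \right)} = \frac{73}{3}$ ($q{\left(b,U \right)} = - \frac{2}{3} + \left(-5\right)^{2} = - \frac{2}{3} + 25 = \frac{73}{3}$)
$Z{\left(l \right)} = 1 - l$ ($Z{\left(l \right)} = 7 - \left(6 + l\right) = 1 - l$)
$d{\left(X,f \right)} = \frac{91}{73}$ ($d{\left(X,f \right)} = \frac{f}{f} + \frac{1 - -5}{\frac{73}{3}} = 1 + \left(1 + 5\right) \frac{3}{73} = 1 + 6 \cdot \frac{3}{73} = 1 + \frac{18}{73} = \frac{91}{73}$)
$\frac{d{\left(-6,-3 \right)}}{398 - 466} = \frac{91}{73 \left(398 - 466\right)} = \frac{91}{73 \left(-68\right)} = \frac{91}{73} \left(- \frac{1}{68}\right) = - \frac{91}{4964}$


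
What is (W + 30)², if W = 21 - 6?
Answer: 2025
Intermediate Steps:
W = 15
(W + 30)² = (15 + 30)² = 45² = 2025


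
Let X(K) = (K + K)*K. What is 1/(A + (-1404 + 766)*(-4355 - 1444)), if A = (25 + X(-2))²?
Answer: 1/3700851 ≈ 2.7021e-7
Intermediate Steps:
X(K) = 2*K² (X(K) = (2*K)*K = 2*K²)
A = 1089 (A = (25 + 2*(-2)²)² = (25 + 2*4)² = (25 + 8)² = 33² = 1089)
1/(A + (-1404 + 766)*(-4355 - 1444)) = 1/(1089 + (-1404 + 766)*(-4355 - 1444)) = 1/(1089 - 638*(-5799)) = 1/(1089 + 3699762) = 1/3700851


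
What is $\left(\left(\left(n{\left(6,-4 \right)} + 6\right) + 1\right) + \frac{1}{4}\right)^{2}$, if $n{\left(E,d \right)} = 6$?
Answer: $\frac{2809}{16} \approx 175.56$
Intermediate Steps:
$\left(\left(\left(n{\left(6,-4 \right)} + 6\right) + 1\right) + \frac{1}{4}\right)^{2} = \left(\left(\left(6 + 6\right) + 1\right) + \frac{1}{4}\right)^{2} = \left(\left(12 + 1\right) + \frac{1}{4}\right)^{2} = \left(13 + \frac{1}{4}\right)^{2} = \left(\frac{53}{4}\right)^{2} = \frac{2809}{16}$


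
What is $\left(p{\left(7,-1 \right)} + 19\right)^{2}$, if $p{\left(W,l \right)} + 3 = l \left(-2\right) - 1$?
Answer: $289$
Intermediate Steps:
$p{\left(W,l \right)} = -4 - 2 l$ ($p{\left(W,l \right)} = -3 + \left(l \left(-2\right) - 1\right) = -3 - \left(1 + 2 l\right) = -4 - 2 l$)
$\left(p{\left(7,-1 \right)} + 19\right)^{2} = \left(\left(-4 - -2\right) + 19\right)^{2} = \left(\left(-4 + 2\right) + 19\right)^{2} = \left(-2 + 19\right)^{2} = 17^{2} = 289$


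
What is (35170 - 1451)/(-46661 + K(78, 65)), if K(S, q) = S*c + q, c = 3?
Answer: -33719/46362 ≈ -0.72730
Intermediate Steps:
K(S, q) = q + 3*S (K(S, q) = S*3 + q = 3*S + q = q + 3*S)
(35170 - 1451)/(-46661 + K(78, 65)) = (35170 - 1451)/(-46661 + (65 + 3*78)) = 33719/(-46661 + (65 + 234)) = 33719/(-46661 + 299) = 33719/(-46362) = 33719*(-1/46362) = -33719/46362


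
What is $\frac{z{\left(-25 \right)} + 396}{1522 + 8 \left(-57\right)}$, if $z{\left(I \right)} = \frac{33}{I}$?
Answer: $\frac{759}{2050} \approx 0.37024$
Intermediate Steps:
$\frac{z{\left(-25 \right)} + 396}{1522 + 8 \left(-57\right)} = \frac{\frac{33}{-25} + 396}{1522 + 8 \left(-57\right)} = \frac{33 \left(- \frac{1}{25}\right) + 396}{1522 - 456} = \frac{- \frac{33}{25} + 396}{1066} = \frac{9867}{25} \cdot \frac{1}{1066} = \frac{759}{2050}$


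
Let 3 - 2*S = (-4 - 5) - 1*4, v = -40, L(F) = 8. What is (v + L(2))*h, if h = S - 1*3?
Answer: -160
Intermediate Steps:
S = 8 (S = 3/2 - ((-4 - 5) - 1*4)/2 = 3/2 - (-9 - 4)/2 = 3/2 - ½*(-13) = 3/2 + 13/2 = 8)
h = 5 (h = 8 - 1*3 = 8 - 3 = 5)
(v + L(2))*h = (-40 + 8)*5 = -32*5 = -160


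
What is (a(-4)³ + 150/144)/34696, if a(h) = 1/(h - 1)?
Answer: 3101/104088000 ≈ 2.9792e-5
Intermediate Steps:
a(h) = 1/(-1 + h)
(a(-4)³ + 150/144)/34696 = ((1/(-1 - 4))³ + 150/144)/34696 = ((1/(-5))³ + 150*(1/144))*(1/34696) = ((-⅕)³ + 25/24)*(1/34696) = (-1/125 + 25/24)*(1/34696) = (3101/3000)*(1/34696) = 3101/104088000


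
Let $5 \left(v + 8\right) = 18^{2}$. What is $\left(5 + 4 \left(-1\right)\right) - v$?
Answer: $- \frac{279}{5} \approx -55.8$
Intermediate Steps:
$v = \frac{284}{5}$ ($v = -8 + \frac{18^{2}}{5} = -8 + \frac{1}{5} \cdot 324 = -8 + \frac{324}{5} = \frac{284}{5} \approx 56.8$)
$\left(5 + 4 \left(-1\right)\right) - v = \left(5 + 4 \left(-1\right)\right) - \frac{284}{5} = \left(5 - 4\right) - \frac{284}{5} = 1 - \frac{284}{5} = - \frac{279}{5}$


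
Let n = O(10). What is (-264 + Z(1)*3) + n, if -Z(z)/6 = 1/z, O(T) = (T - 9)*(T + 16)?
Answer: -256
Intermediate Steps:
O(T) = (-9 + T)*(16 + T)
Z(z) = -6/z
n = 26 (n = -144 + 10² + 7*10 = -144 + 100 + 70 = 26)
(-264 + Z(1)*3) + n = (-264 - 6/1*3) + 26 = (-264 - 6*1*3) + 26 = (-264 - 6*3) + 26 = (-264 - 18) + 26 = -282 + 26 = -256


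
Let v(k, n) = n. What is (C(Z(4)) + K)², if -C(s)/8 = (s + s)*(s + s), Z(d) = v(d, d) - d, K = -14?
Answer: 196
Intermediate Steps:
Z(d) = 0 (Z(d) = d - d = 0)
C(s) = -32*s² (C(s) = -8*(s + s)*(s + s) = -8*2*s*2*s = -32*s²)
(C(Z(4)) + K)² = (-32*0² - 14)² = (-32*0 - 14)² = (0 - 14)² = (-14)² = 196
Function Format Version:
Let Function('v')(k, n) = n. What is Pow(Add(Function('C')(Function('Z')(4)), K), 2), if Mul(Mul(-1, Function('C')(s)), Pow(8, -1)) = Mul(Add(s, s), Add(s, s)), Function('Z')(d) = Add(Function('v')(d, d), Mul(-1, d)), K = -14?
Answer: 196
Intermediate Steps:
Function('Z')(d) = 0 (Function('Z')(d) = Add(d, Mul(-1, d)) = 0)
Function('C')(s) = Mul(-32, Pow(s, 2)) (Function('C')(s) = Mul(-8, Mul(Add(s, s), Add(s, s))) = Mul(-8, Mul(Mul(2, s), Mul(2, s))) = Mul(-8, Mul(4, Pow(s, 2))) = Mul(-32, Pow(s, 2)))
Pow(Add(Function('C')(Function('Z')(4)), K), 2) = Pow(Add(Mul(-32, Pow(0, 2)), -14), 2) = Pow(Add(Mul(-32, 0), -14), 2) = Pow(Add(0, -14), 2) = Pow(-14, 2) = 196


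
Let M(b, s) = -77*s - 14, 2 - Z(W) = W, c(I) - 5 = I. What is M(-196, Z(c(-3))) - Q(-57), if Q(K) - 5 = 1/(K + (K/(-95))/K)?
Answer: -102809/5416 ≈ -18.982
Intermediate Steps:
c(I) = 5 + I
Q(K) = 5 + 1/(-1/95 + K) (Q(K) = 5 + 1/(K + (K/(-95))/K) = 5 + 1/(K + (K*(-1/95))/K) = 5 + 1/(K + (-K/95)/K) = 5 + 1/(K - 1/95) = 5 + 1/(-1/95 + K))
Z(W) = 2 - W
M(b, s) = -14 - 77*s
M(-196, Z(c(-3))) - Q(-57) = (-14 - 77*(2 - (5 - 3))) - 5*(18 + 95*(-57))/(-1 + 95*(-57)) = (-14 - 77*(2 - 1*2)) - 5*(18 - 5415)/(-1 - 5415) = (-14 - 77*(2 - 2)) - 5*(-5397)/(-5416) = (-14 - 77*0) - 5*(-1)*(-5397)/5416 = (-14 + 0) - 1*26985/5416 = -14 - 26985/5416 = -102809/5416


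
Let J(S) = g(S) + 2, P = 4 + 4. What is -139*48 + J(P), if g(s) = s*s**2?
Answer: -6158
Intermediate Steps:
g(s) = s**3
P = 8
J(S) = 2 + S**3 (J(S) = S**3 + 2 = 2 + S**3)
-139*48 + J(P) = -139*48 + (2 + 8**3) = -6672 + (2 + 512) = -6672 + 514 = -6158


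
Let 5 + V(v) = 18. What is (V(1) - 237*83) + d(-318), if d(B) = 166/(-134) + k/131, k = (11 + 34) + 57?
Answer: -172542305/8777 ≈ -19658.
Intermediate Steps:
V(v) = 13 (V(v) = -5 + 18 = 13)
k = 102 (k = 45 + 57 = 102)
d(B) = -4039/8777 (d(B) = 166/(-134) + 102/131 = 166*(-1/134) + 102*(1/131) = -83/67 + 102/131 = -4039/8777)
(V(1) - 237*83) + d(-318) = (13 - 237*83) - 4039/8777 = (13 - 19671) - 4039/8777 = -19658 - 4039/8777 = -172542305/8777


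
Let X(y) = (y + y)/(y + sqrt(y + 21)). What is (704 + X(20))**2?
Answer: 64280568896/128881 - 20282880*sqrt(41)/128881 ≈ 4.9775e+5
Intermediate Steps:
X(y) = 2*y/(y + sqrt(21 + y)) (X(y) = (2*y)/(y + sqrt(21 + y)) = 2*y/(y + sqrt(21 + y)))
(704 + X(20))**2 = (704 + 2*20/(20 + sqrt(21 + 20)))**2 = (704 + 2*20/(20 + sqrt(41)))**2 = (704 + 40/(20 + sqrt(41)))**2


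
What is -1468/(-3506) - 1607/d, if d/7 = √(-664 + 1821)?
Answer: 734/1753 - 1607*√1157/8099 ≈ -6.3305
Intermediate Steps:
d = 7*√1157 (d = 7*√(-664 + 1821) = 7*√1157 ≈ 238.10)
-1468/(-3506) - 1607/d = -1468/(-3506) - 1607*√1157/8099 = -1468*(-1/3506) - 1607*√1157/8099 = 734/1753 - 1607*√1157/8099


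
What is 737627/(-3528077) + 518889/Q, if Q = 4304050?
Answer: -1344103142897/15185019811850 ≈ -0.088515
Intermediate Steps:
737627/(-3528077) + 518889/Q = 737627/(-3528077) + 518889/4304050 = 737627*(-1/3528077) + 518889*(1/4304050) = -737627/3528077 + 518889/4304050 = -1344103142897/15185019811850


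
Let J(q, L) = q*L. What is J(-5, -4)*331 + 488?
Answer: 7108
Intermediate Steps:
J(q, L) = L*q
J(-5, -4)*331 + 488 = -4*(-5)*331 + 488 = 20*331 + 488 = 6620 + 488 = 7108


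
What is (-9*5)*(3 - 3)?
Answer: 0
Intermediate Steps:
(-9*5)*(3 - 3) = -45*0 = 0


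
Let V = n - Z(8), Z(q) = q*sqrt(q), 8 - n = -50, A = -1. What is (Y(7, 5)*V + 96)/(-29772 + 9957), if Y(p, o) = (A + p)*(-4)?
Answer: 432/6605 - 128*sqrt(2)/6605 ≈ 0.037999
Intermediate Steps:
n = 58 (n = 8 - 1*(-50) = 8 + 50 = 58)
Y(p, o) = 4 - 4*p (Y(p, o) = (-1 + p)*(-4) = 4 - 4*p)
Z(q) = q**(3/2)
V = 58 - 16*sqrt(2) (V = 58 - 8**(3/2) = 58 - 16*sqrt(2) ≈ 35.373)
(Y(7, 5)*V + 96)/(-29772 + 9957) = ((4 - 4*7)*(58 - 16*sqrt(2)) + 96)/(-29772 + 9957) = ((4 - 28)*(58 - 16*sqrt(2)) + 96)/(-19815) = (-24*(58 - 16*sqrt(2)) + 96)*(-1/19815) = ((-1392 + 384*sqrt(2)) + 96)*(-1/19815) = (-1296 + 384*sqrt(2))*(-1/19815) = 432/6605 - 128*sqrt(2)/6605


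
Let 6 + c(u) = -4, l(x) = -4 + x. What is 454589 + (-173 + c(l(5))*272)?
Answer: 451696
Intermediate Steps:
c(u) = -10 (c(u) = -6 - 4 = -10)
454589 + (-173 + c(l(5))*272) = 454589 + (-173 - 10*272) = 454589 + (-173 - 2720) = 454589 - 2893 = 451696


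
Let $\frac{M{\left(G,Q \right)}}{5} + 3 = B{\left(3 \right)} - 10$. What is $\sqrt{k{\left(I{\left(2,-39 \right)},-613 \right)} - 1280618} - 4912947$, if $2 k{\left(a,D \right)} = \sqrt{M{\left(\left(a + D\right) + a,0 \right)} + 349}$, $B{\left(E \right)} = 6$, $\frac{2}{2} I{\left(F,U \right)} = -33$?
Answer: $-4912947 + \frac{i \sqrt{5122472 - 2 \sqrt{314}}}{2} \approx -4.9129 \cdot 10^{6} + 1131.6 i$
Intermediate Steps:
$I{\left(F,U \right)} = -33$
$M{\left(G,Q \right)} = -35$ ($M{\left(G,Q \right)} = -15 + 5 \left(6 - 10\right) = -15 + 5 \left(-4\right) = -15 - 20 = -35$)
$k{\left(a,D \right)} = \frac{\sqrt{314}}{2}$ ($k{\left(a,D \right)} = \frac{\sqrt{-35 + 349}}{2} = \frac{\sqrt{314}}{2}$)
$\sqrt{k{\left(I{\left(2,-39 \right)},-613 \right)} - 1280618} - 4912947 = \sqrt{\frac{\sqrt{314}}{2} - 1280618} - 4912947 = \sqrt{-1280618 + \frac{\sqrt{314}}{2}} - 4912947 = -4912947 + \sqrt{-1280618 + \frac{\sqrt{314}}{2}}$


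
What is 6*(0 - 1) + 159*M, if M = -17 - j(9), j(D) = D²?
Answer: -15588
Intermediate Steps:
M = -98 (M = -17 - 1*9² = -17 - 1*81 = -17 - 81 = -98)
6*(0 - 1) + 159*M = 6*(0 - 1) + 159*(-98) = 6*(-1) - 15582 = -6 - 15582 = -15588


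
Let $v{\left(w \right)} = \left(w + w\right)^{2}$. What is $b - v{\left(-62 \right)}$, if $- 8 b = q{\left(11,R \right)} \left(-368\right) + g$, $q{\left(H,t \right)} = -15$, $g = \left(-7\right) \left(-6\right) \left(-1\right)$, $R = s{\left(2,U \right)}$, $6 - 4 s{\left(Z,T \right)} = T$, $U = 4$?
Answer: $- \frac{64243}{4} \approx -16061.0$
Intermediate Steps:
$v{\left(w \right)} = 4 w^{2}$ ($v{\left(w \right)} = \left(2 w\right)^{2} = 4 w^{2}$)
$s{\left(Z,T \right)} = \frac{3}{2} - \frac{T}{4}$
$R = \frac{1}{2}$ ($R = \frac{3}{2} - 1 = \frac{1}{2} \approx 0.5$)
$g = -42$ ($g = 42 \left(-1\right) = -42$)
$b = - \frac{2739}{4}$ ($b = - \frac{\left(-15\right) \left(-368\right) - 42}{8} = - \frac{5520 - 42}{8} = \left(- \frac{1}{8}\right) 5478 = - \frac{2739}{4} \approx -684.75$)
$b - v{\left(-62 \right)} = - \frac{2739}{4} - 4 \left(-62\right)^{2} = - \frac{2739}{4} - 4 \cdot 3844 = - \frac{2739}{4} - 15376 = - \frac{64243}{4}$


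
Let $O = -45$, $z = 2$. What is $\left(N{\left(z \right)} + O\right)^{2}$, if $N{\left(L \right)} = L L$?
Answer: $1681$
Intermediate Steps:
$N{\left(L \right)} = L^{2}$
$\left(N{\left(z \right)} + O\right)^{2} = \left(2^{2} - 45\right)^{2} = \left(4 - 45\right)^{2} = \left(-41\right)^{2} = 1681$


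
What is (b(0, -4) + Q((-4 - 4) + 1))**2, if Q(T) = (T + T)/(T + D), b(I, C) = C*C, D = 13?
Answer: 1681/9 ≈ 186.78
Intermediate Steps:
b(I, C) = C**2
Q(T) = 2*T/(13 + T) (Q(T) = (T + T)/(T + 13) = (2*T)/(13 + T) = 2*T/(13 + T))
(b(0, -4) + Q((-4 - 4) + 1))**2 = ((-4)**2 + 2*((-4 - 4) + 1)/(13 + ((-4 - 4) + 1)))**2 = (16 + 2*(-8 + 1)/(13 + (-8 + 1)))**2 = (16 + 2*(-7)/(13 - 7))**2 = (16 + 2*(-7)/6)**2 = (16 + 2*(-7)*(1/6))**2 = (16 - 7/3)**2 = (41/3)**2 = 1681/9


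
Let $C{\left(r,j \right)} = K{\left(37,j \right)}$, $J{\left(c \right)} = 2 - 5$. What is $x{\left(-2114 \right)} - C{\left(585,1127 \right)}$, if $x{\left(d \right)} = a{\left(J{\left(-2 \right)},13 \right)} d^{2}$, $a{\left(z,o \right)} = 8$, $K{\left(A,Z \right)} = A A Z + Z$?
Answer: $34207978$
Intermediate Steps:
$J{\left(c \right)} = -3$ ($J{\left(c \right)} = 2 - 5 = -3$)
$K{\left(A,Z \right)} = Z + Z A^{2}$ ($K{\left(A,Z \right)} = A^{2} Z + Z = Z A^{2} + Z = Z + Z A^{2}$)
$C{\left(r,j \right)} = 1370 j$ ($C{\left(r,j \right)} = j \left(1 + 37^{2}\right) = j \left(1 + 1369\right) = j 1370 = 1370 j$)
$x{\left(d \right)} = 8 d^{2}$
$x{\left(-2114 \right)} - C{\left(585,1127 \right)} = 8 \left(-2114\right)^{2} - 1370 \cdot 1127 = 8 \cdot 4468996 - 1543990 = 35751968 - 1543990 = 34207978$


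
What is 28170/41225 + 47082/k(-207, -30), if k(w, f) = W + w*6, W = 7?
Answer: -802596/21437 ≈ -37.440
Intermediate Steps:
k(w, f) = 7 + 6*w (k(w, f) = 7 + w*6 = 7 + 6*w)
28170/41225 + 47082/k(-207, -30) = 28170/41225 + 47082/(7 + 6*(-207)) = 28170*(1/41225) + 47082/(7 - 1242) = 5634/8245 + 47082/(-1235) = 5634/8245 + 47082*(-1/1235) = 5634/8245 - 2478/65 = -802596/21437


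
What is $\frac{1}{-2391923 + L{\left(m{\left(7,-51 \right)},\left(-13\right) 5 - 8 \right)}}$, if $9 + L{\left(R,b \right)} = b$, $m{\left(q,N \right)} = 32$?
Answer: $- \frac{1}{2392005} \approx -4.1806 \cdot 10^{-7}$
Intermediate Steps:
$L{\left(R,b \right)} = -9 + b$
$\frac{1}{-2391923 + L{\left(m{\left(7,-51 \right)},\left(-13\right) 5 - 8 \right)}} = \frac{1}{-2391923 - 82} = \frac{1}{-2392005} = - \frac{1}{2392005}$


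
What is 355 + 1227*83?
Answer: 102196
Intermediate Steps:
355 + 1227*83 = 355 + 101841 = 102196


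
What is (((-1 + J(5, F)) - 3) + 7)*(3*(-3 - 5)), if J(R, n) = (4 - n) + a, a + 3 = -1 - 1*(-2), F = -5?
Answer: -240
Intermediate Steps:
a = -2 (a = -3 + (-1 - 1*(-2)) = -3 + (-1 + 2) = -3 + 1 = -2)
J(R, n) = 2 - n (J(R, n) = (4 - n) - 2 = 2 - n)
(((-1 + J(5, F)) - 3) + 7)*(3*(-3 - 5)) = (((-1 + (2 - 1*(-5))) - 3) + 7)*(3*(-3 - 5)) = (((-1 + (2 + 5)) - 3) + 7)*(3*(-8)) = (((-1 + 7) - 3) + 7)*(-24) = ((6 - 3) + 7)*(-24) = (3 + 7)*(-24) = 10*(-24) = -240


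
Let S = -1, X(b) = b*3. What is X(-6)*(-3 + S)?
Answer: 72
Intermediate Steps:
X(b) = 3*b
X(-6)*(-3 + S) = (3*(-6))*(-3 - 1) = -18*(-4) = 72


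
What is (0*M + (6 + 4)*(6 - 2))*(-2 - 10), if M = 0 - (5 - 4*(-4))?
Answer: -480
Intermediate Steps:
M = -21 (M = 0 - (5 + 16) = 0 - 1*21 = 0 - 21 = -21)
(0*M + (6 + 4)*(6 - 2))*(-2 - 10) = (0*(-21) + (6 + 4)*(6 - 2))*(-2 - 10) = (0 + 10*4)*(-12) = (0 + 40)*(-12) = 40*(-12) = -480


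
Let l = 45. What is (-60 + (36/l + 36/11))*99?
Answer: -27684/5 ≈ -5536.8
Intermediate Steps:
(-60 + (36/l + 36/11))*99 = (-60 + (36/45 + 36/11))*99 = (-60 + (36*(1/45) + 36*(1/11)))*99 = (-60 + (⅘ + 36/11))*99 = (-60 + 224/55)*99 = -3076/55*99 = -27684/5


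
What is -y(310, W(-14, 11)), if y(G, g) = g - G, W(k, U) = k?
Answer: 324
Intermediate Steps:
-y(310, W(-14, 11)) = -(-14 - 1*310) = -(-14 - 310) = -1*(-324) = 324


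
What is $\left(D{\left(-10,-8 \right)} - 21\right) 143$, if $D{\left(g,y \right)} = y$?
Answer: $-4147$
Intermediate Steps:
$\left(D{\left(-10,-8 \right)} - 21\right) 143 = \left(-8 - 21\right) 143 = \left(-29\right) 143 = -4147$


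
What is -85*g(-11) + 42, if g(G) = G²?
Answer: -10243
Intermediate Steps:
-85*g(-11) + 42 = -85*(-11)² + 42 = -85*121 + 42 = -10285 + 42 = -10243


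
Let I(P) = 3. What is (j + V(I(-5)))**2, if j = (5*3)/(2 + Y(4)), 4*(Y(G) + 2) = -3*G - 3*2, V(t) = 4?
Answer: 4/9 ≈ 0.44444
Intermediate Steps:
Y(G) = -7/2 - 3*G/4 (Y(G) = -2 + (-3*G - 3*2)/4 = -2 + (-3*G - 6)/4 = -2 + (-6 - 3*G)/4 = -2 + (-3/2 - 3*G/4) = -7/2 - 3*G/4)
j = -10/3 (j = (5*3)/(2 + (-7/2 - 3/4*4)) = 15/(2 + (-7/2 - 3)) = 15/(2 - 13/2) = 15/(-9/2) = 15*(-2/9) = -10/3 ≈ -3.3333)
(j + V(I(-5)))**2 = (-10/3 + 4)**2 = (2/3)**2 = 4/9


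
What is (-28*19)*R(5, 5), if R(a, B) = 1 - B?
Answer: 2128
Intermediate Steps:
(-28*19)*R(5, 5) = (-28*19)*(1 - 1*5) = -532*(1 - 5) = -532*(-4) = 2128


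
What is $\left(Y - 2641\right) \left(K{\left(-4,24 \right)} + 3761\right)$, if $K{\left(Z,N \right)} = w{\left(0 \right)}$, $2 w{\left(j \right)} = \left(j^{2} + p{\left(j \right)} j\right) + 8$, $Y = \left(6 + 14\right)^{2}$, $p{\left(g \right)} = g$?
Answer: $-8437365$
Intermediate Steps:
$Y = 400$ ($Y = 20^{2} = 400$)
$w{\left(j \right)} = 4 + j^{2}$ ($w{\left(j \right)} = \frac{\left(j^{2} + j j\right) + 8}{2} = \frac{\left(j^{2} + j^{2}\right) + 8}{2} = \frac{2 j^{2} + 8}{2} = \frac{8 + 2 j^{2}}{2} = 4 + j^{2}$)
$K{\left(Z,N \right)} = 4$ ($K{\left(Z,N \right)} = 4 + 0^{2} = 4 + 0 = 4$)
$\left(Y - 2641\right) \left(K{\left(-4,24 \right)} + 3761\right) = \left(400 - 2641\right) \left(4 + 3761\right) = \left(-2241\right) 3765 = -8437365$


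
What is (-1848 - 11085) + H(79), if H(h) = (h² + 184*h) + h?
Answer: 7923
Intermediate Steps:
H(h) = h² + 185*h
(-1848 - 11085) + H(79) = (-1848 - 11085) + 79*(185 + 79) = -12933 + 79*264 = -12933 + 20856 = 7923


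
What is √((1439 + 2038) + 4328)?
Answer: √7805 ≈ 88.346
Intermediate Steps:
√((1439 + 2038) + 4328) = √(3477 + 4328) = √7805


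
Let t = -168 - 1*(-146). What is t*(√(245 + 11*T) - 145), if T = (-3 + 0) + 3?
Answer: 3190 - 154*√5 ≈ 2845.6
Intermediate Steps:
T = 0 (T = -3 + 3 = 0)
t = -22 (t = -168 + 146 = -22)
t*(√(245 + 11*T) - 145) = -22*(√(245 + 11*0) - 145) = -22*(√(245 + 0) - 145) = -22*(√245 - 145) = -22*(7*√5 - 145) = -22*(-145 + 7*√5) = 3190 - 154*√5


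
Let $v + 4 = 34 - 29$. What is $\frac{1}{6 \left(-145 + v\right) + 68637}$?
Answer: $\frac{1}{67773} \approx 1.4755 \cdot 10^{-5}$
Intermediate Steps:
$v = 1$ ($v = -4 + \left(34 - 29\right) = -4 + 5 = 1$)
$\frac{1}{6 \left(-145 + v\right) + 68637} = \frac{1}{6 \left(-145 + 1\right) + 68637} = \frac{1}{6 \left(-144\right) + 68637} = \frac{1}{-864 + 68637} = \frac{1}{67773}$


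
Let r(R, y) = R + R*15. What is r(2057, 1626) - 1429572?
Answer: -1396660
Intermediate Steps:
r(R, y) = 16*R (r(R, y) = R + 15*R = 16*R)
r(2057, 1626) - 1429572 = 16*2057 - 1429572 = 32912 - 1429572 = -1396660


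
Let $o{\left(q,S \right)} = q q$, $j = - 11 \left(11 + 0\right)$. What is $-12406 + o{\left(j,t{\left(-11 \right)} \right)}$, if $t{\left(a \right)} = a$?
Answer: $2235$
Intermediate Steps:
$j = -121$ ($j = \left(-11\right) 11 = -121$)
$o{\left(q,S \right)} = q^{2}$
$-12406 + o{\left(j,t{\left(-11 \right)} \right)} = -12406 + \left(-121\right)^{2} = -12406 + 14641 = 2235$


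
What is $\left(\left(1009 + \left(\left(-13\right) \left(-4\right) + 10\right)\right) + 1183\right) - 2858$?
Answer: $-604$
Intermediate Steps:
$\left(\left(1009 + \left(\left(-13\right) \left(-4\right) + 10\right)\right) + 1183\right) - 2858 = \left(\left(1009 + \left(52 + 10\right)\right) + 1183\right) - 2858 = \left(\left(1009 + 62\right) + 1183\right) - 2858 = \left(1071 + 1183\right) - 2858 = 2254 - 2858 = -604$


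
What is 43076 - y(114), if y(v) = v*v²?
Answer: -1438468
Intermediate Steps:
y(v) = v³
43076 - y(114) = 43076 - 1*114³ = 43076 - 1*1481544 = 43076 - 1481544 = -1438468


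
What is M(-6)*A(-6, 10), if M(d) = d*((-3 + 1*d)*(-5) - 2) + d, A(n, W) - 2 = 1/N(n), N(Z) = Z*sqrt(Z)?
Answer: -528 - 22*I*sqrt(6)/3 ≈ -528.0 - 17.963*I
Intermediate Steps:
N(Z) = Z**(3/2)
A(n, W) = 2 + n**(-3/2) (A(n, W) = 2 + 1/(n**(3/2)) = 2 + n**(-3/2))
M(d) = d + d*(13 - 5*d) (M(d) = d*((-3 + d)*(-5) - 2) + d = d*((15 - 5*d) - 2) + d = d*(13 - 5*d) + d = d + d*(13 - 5*d))
M(-6)*A(-6, 10) = (-6*(14 - 5*(-6)))*(2 + (-6)**(-3/2)) = (-6*(14 + 30))*(2 + I*sqrt(6)/36) = (-6*44)*(2 + I*sqrt(6)/36) = -264*(2 + I*sqrt(6)/36) = -528 - 22*I*sqrt(6)/3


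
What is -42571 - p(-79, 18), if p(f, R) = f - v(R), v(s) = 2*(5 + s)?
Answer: -42446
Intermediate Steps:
v(s) = 10 + 2*s
p(f, R) = -10 + f - 2*R (p(f, R) = f - (10 + 2*R) = f + (-10 - 2*R) = -10 + f - 2*R)
-42571 - p(-79, 18) = -42571 - (-10 - 79 - 2*18) = -42571 - (-10 - 79 - 36) = -42571 - 1*(-125) = -42571 + 125 = -42446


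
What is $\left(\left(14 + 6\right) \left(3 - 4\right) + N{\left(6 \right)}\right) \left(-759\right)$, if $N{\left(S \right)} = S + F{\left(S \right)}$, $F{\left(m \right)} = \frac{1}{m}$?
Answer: $\frac{20999}{2} \approx 10500.0$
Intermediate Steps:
$N{\left(S \right)} = S + \frac{1}{S}$
$\left(\left(14 + 6\right) \left(3 - 4\right) + N{\left(6 \right)}\right) \left(-759\right) = \left(\left(14 + 6\right) \left(3 - 4\right) + \left(6 + \frac{1}{6}\right)\right) \left(-759\right) = \left(20 \left(-1\right) + \left(6 + \frac{1}{6}\right)\right) \left(-759\right) = \left(-20 + \frac{37}{6}\right) \left(-759\right) = \left(- \frac{83}{6}\right) \left(-759\right) = \frac{20999}{2}$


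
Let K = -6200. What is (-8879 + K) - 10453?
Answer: -25532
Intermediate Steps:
(-8879 + K) - 10453 = (-8879 - 6200) - 10453 = -15079 - 10453 = -25532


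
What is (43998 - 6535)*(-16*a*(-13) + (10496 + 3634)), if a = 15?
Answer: 646236750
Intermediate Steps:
(43998 - 6535)*(-16*a*(-13) + (10496 + 3634)) = (43998 - 6535)*(-16*15*(-13) + (10496 + 3634)) = 37463*(-240*(-13) + 14130) = 37463*(3120 + 14130) = 37463*17250 = 646236750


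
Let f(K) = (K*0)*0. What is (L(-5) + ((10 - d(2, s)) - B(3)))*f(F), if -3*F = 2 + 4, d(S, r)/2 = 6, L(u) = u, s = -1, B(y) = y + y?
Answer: 0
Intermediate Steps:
B(y) = 2*y
d(S, r) = 12 (d(S, r) = 2*6 = 12)
F = -2 (F = -(2 + 4)/3 = -⅓*6 = -2)
f(K) = 0 (f(K) = 0*0 = 0)
(L(-5) + ((10 - d(2, s)) - B(3)))*f(F) = (-5 + ((10 - 1*12) - 2*3))*0 = (-5 + ((10 - 12) - 1*6))*0 = (-5 + (-2 - 6))*0 = (-5 - 8)*0 = -13*0 = 0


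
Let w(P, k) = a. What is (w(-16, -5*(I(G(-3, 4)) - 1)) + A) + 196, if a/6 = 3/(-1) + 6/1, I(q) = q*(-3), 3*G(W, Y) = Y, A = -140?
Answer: 74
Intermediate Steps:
G(W, Y) = Y/3
I(q) = -3*q
a = 18 (a = 6*(3/(-1) + 6/1) = 6*(3*(-1) + 6*1) = 6*(-3 + 6) = 6*3 = 18)
w(P, k) = 18
(w(-16, -5*(I(G(-3, 4)) - 1)) + A) + 196 = (18 - 140) + 196 = -122 + 196 = 74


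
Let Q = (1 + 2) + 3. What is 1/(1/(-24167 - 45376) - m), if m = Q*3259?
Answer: -69543/1359843823 ≈ -5.1140e-5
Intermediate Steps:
Q = 6 (Q = 3 + 3 = 6)
m = 19554 (m = 6*3259 = 19554)
1/(1/(-24167 - 45376) - m) = 1/(1/(-24167 - 45376) - 1*19554) = 1/(1/(-69543) - 19554) = 1/(-1/69543 - 19554) = 1/(-1359843823/69543) = -69543/1359843823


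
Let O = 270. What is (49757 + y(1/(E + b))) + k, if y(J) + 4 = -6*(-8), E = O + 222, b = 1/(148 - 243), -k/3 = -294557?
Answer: 933472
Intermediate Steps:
k = 883671 (k = -3*(-294557) = 883671)
b = -1/95 (b = 1/(-95) = -1/95 ≈ -0.010526)
E = 492 (E = 270 + 222 = 492)
y(J) = 44 (y(J) = -4 - 6*(-8) = -4 + 48 = 44)
(49757 + y(1/(E + b))) + k = (49757 + 44) + 883671 = 49801 + 883671 = 933472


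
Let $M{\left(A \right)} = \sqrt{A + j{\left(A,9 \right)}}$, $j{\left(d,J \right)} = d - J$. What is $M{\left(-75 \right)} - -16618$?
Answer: $16618 + i \sqrt{159} \approx 16618.0 + 12.61 i$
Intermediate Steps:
$M{\left(A \right)} = \sqrt{-9 + 2 A}$ ($M{\left(A \right)} = \sqrt{A + \left(A - 9\right)} = \sqrt{A + \left(-9 + A\right)} = \sqrt{-9 + 2 A}$)
$M{\left(-75 \right)} - -16618 = \sqrt{-9 + 2 \left(-75\right)} - -16618 = \sqrt{-9 - 150} + 16618 = \sqrt{-159} + 16618 = i \sqrt{159} + 16618 = 16618 + i \sqrt{159}$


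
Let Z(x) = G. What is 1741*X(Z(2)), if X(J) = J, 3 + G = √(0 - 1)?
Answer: -5223 + 1741*I ≈ -5223.0 + 1741.0*I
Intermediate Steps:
G = -3 + I (G = -3 + √(0 - 1) = -3 + √(-1) = -3 + I ≈ -3.0 + 1.0*I)
Z(x) = -3 + I
1741*X(Z(2)) = 1741*(-3 + I) = -5223 + 1741*I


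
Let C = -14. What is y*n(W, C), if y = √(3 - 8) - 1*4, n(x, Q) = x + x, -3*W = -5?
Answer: -40/3 + 10*I*√5/3 ≈ -13.333 + 7.4536*I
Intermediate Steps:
W = 5/3 (W = -⅓*(-5) = 5/3 ≈ 1.6667)
n(x, Q) = 2*x
y = -4 + I*√5 (y = √(-5) - 4 = I*√5 - 4 = -4 + I*√5 ≈ -4.0 + 2.2361*I)
y*n(W, C) = (-4 + I*√5)*(2*(5/3)) = (-4 + I*√5)*(10/3) = -40/3 + 10*I*√5/3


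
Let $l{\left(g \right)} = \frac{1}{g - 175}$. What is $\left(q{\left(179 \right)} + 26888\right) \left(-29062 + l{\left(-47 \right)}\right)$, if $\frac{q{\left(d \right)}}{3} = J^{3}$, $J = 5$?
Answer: $- \frac{175894469195}{222} \approx -7.9232 \cdot 10^{8}$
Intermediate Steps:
$l{\left(g \right)} = \frac{1}{-175 + g}$
$q{\left(d \right)} = 375$ ($q{\left(d \right)} = 3 \cdot 5^{3} = 3 \cdot 125 = 375$)
$\left(q{\left(179 \right)} + 26888\right) \left(-29062 + l{\left(-47 \right)}\right) = \left(375 + 26888\right) \left(-29062 + \frac{1}{-175 - 47}\right) = 27263 \left(-29062 + \frac{1}{-222}\right) = 27263 \left(-29062 - \frac{1}{222}\right) = 27263 \left(- \frac{6451765}{222}\right) = - \frac{175894469195}{222}$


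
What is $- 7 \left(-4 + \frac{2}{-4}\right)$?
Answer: $\frac{63}{2} \approx 31.5$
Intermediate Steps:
$- 7 \left(-4 + \frac{2}{-4}\right) = - 7 \left(-4 + 2 \left(- \frac{1}{4}\right)\right) = - 7 \left(-4 - \frac{1}{2}\right) = \left(-7\right) \left(- \frac{9}{2}\right) = \frac{63}{2}$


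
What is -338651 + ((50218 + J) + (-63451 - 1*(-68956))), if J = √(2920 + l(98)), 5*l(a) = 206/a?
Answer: -282928 + √3577515/35 ≈ -2.8287e+5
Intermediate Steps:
l(a) = 206/(5*a) (l(a) = (206/a)/5 = 206/(5*a))
J = √3577515/35 (J = √(2920 + (206/5)/98) = √(2920 + (206/5)*(1/98)) = √(2920 + 103/245) = √(715503/245) = √3577515/35 ≈ 54.041)
-338651 + ((50218 + J) + (-63451 - 1*(-68956))) = -338651 + ((50218 + √3577515/35) + (-63451 - 1*(-68956))) = -338651 + ((50218 + √3577515/35) + (-63451 + 68956)) = -338651 + ((50218 + √3577515/35) + 5505) = -338651 + (55723 + √3577515/35) = -282928 + √3577515/35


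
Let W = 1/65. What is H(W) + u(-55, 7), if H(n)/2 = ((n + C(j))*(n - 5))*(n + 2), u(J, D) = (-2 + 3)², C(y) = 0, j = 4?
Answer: 189737/274625 ≈ 0.69090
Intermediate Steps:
u(J, D) = 1 (u(J, D) = 1² = 1)
W = 1/65 ≈ 0.015385
H(n) = 2*n*(-5 + n)*(2 + n) (H(n) = 2*(((n + 0)*(n - 5))*(n + 2)) = 2*((n*(-5 + n))*(2 + n)) = 2*(n*(-5 + n)*(2 + n)) = 2*n*(-5 + n)*(2 + n))
H(W) + u(-55, 7) = 2*(1/65)*(-10 + (1/65)² - 3*1/65) + 1 = 2*(1/65)*(-10 + 1/4225 - 3/65) + 1 = 2*(1/65)*(-42444/4225) + 1 = -84888/274625 + 1 = 189737/274625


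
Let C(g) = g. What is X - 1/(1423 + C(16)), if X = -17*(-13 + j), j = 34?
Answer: -513724/1439 ≈ -357.00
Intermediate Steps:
X = -357 (X = -17*(-13 + 34) = -17*21 = -357)
X - 1/(1423 + C(16)) = -357 - 1/(1423 + 16) = -357 - 1/1439 = -513724/1439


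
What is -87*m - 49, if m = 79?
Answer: -6922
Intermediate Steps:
-87*m - 49 = -87*79 - 49 = -6873 - 49 = -6922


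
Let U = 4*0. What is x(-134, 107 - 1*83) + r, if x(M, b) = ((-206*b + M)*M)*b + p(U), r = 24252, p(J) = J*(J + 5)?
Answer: 16355100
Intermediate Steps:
U = 0
p(J) = J*(5 + J)
x(M, b) = M*b*(M - 206*b) (x(M, b) = ((-206*b + M)*M)*b + 0*(5 + 0) = ((M - 206*b)*M)*b + 0*5 = (M*(M - 206*b))*b + 0 = M*b*(M - 206*b) + 0 = M*b*(M - 206*b))
x(-134, 107 - 1*83) + r = -134*(107 - 1*83)*(-134 - 206*(107 - 1*83)) + 24252 = -134*(107 - 83)*(-134 - 206*(107 - 83)) + 24252 = -134*24*(-134 - 206*24) + 24252 = -134*24*(-134 - 4944) + 24252 = -134*24*(-5078) + 24252 = 16330848 + 24252 = 16355100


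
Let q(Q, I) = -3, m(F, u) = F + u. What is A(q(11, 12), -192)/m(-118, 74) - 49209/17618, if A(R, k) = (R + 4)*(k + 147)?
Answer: -686193/387596 ≈ -1.7704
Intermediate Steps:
A(R, k) = (4 + R)*(147 + k)
A(q(11, 12), -192)/m(-118, 74) - 49209/17618 = (588 + 4*(-192) + 147*(-3) - 3*(-192))/(-118 + 74) - 49209/17618 = (588 - 768 - 441 + 576)/(-44) - 49209*1/17618 = -45*(-1/44) - 49209/17618 = 45/44 - 49209/17618 = -686193/387596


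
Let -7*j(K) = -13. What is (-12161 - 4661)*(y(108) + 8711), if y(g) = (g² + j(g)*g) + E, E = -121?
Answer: -2408607604/7 ≈ -3.4409e+8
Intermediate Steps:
j(K) = 13/7 (j(K) = -⅐*(-13) = 13/7)
y(g) = -121 + g² + 13*g/7 (y(g) = (g² + 13*g/7) - 121 = -121 + g² + 13*g/7)
(-12161 - 4661)*(y(108) + 8711) = (-12161 - 4661)*((-121 + 108² + (13/7)*108) + 8711) = -16822*((-121 + 11664 + 1404/7) + 8711) = -16822*(82205/7 + 8711) = -16822*143182/7 = -2408607604/7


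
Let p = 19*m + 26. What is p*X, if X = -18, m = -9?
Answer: 2610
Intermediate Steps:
p = -145 (p = 19*(-9) + 26 = -171 + 26 = -145)
p*X = -145*(-18) = 2610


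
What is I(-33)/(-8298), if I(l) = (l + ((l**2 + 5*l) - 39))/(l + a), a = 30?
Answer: 142/4149 ≈ 0.034225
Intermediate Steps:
I(l) = (-39 + l**2 + 6*l)/(30 + l) (I(l) = (l + ((l**2 + 5*l) - 39))/(l + 30) = (l + (-39 + l**2 + 5*l))/(30 + l) = (-39 + l**2 + 6*l)/(30 + l))
I(-33)/(-8298) = ((-39 + (-33)**2 + 6*(-33))/(30 - 33))/(-8298) = ((-39 + 1089 - 198)/(-3))*(-1/8298) = -1/3*852*(-1/8298) = -284*(-1/8298) = 142/4149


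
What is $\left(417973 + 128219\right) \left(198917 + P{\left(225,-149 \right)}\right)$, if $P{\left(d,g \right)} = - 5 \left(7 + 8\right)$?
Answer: $108605909664$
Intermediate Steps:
$P{\left(d,g \right)} = -75$ ($P{\left(d,g \right)} = \left(-5\right) 15 = -75$)
$\left(417973 + 128219\right) \left(198917 + P{\left(225,-149 \right)}\right) = \left(417973 + 128219\right) \left(198917 - 75\right) = 546192 \cdot 198842 = 108605909664$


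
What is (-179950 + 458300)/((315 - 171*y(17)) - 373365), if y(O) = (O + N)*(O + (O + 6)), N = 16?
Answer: -27835/59877 ≈ -0.46487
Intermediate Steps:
y(O) = (6 + 2*O)*(16 + O) (y(O) = (O + 16)*(O + (O + 6)) = (16 + O)*(O + (6 + O)) = (16 + O)*(6 + 2*O) = (6 + 2*O)*(16 + O))
(-179950 + 458300)/((315 - 171*y(17)) - 373365) = (-179950 + 458300)/((315 - 171*(96 + 2*17² + 38*17)) - 373365) = 278350/((315 - 171*(96 + 2*289 + 646)) - 373365) = 278350/((315 - 171*(96 + 578 + 646)) - 373365) = 278350/((315 - 171*1320) - 373365) = 278350/((315 - 225720) - 373365) = 278350/(-225405 - 373365) = 278350/(-598770) = 278350*(-1/598770) = -27835/59877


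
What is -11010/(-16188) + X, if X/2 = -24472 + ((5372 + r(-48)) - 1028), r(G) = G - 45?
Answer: -109110681/2698 ≈ -40441.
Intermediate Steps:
r(G) = -45 + G
X = -40442 (X = 2*(-24472 + ((5372 + (-45 - 48)) - 1028)) = 2*(-24472 + ((5372 - 93) - 1028)) = 2*(-24472 + (5279 - 1028)) = 2*(-24472 + 4251) = 2*(-20221) = -40442)
-11010/(-16188) + X = -11010/(-16188) - 40442 = -11010*(-1/16188) - 40442 = 1835/2698 - 40442 = -109110681/2698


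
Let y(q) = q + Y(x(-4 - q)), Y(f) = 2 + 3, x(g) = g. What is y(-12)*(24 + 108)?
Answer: -924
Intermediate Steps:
Y(f) = 5
y(q) = 5 + q (y(q) = q + 5 = 5 + q)
y(-12)*(24 + 108) = (5 - 12)*(24 + 108) = -7*132 = -924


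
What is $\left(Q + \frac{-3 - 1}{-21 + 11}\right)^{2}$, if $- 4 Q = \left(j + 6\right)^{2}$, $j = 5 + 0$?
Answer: $\frac{356409}{400} \approx 891.02$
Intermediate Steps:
$j = 5$
$Q = - \frac{121}{4}$ ($Q = - \frac{\left(5 + 6\right)^{2}}{4} = - \frac{11^{2}}{4} = \left(- \frac{1}{4}\right) 121 = - \frac{121}{4} \approx -30.25$)
$\left(Q + \frac{-3 - 1}{-21 + 11}\right)^{2} = \left(- \frac{121}{4} + \frac{-3 - 1}{-21 + 11}\right)^{2} = \left(- \frac{121}{4} - \frac{4}{-10}\right)^{2} = \left(- \frac{121}{4} - - \frac{2}{5}\right)^{2} = \left(- \frac{121}{4} + \frac{2}{5}\right)^{2} = \left(- \frac{597}{20}\right)^{2} = \frac{356409}{400}$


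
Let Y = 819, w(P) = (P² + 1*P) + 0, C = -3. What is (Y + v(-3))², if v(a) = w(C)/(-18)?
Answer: 6031936/9 ≈ 6.7022e+5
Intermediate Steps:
w(P) = P + P² (w(P) = (P² + P) + 0 = (P + P²) + 0 = P + P²)
v(a) = -⅓ (v(a) = -3*(1 - 3)/(-18) = -3*(-2)*(-1/18) = 6*(-1/18) = -⅓)
(Y + v(-3))² = (819 - ⅓)² = (2456/3)² = 6031936/9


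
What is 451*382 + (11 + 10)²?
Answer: 172723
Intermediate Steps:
451*382 + (11 + 10)² = 172282 + 21² = 172282 + 441 = 172723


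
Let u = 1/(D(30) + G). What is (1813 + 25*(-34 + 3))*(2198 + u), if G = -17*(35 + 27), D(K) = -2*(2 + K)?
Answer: 1275371397/559 ≈ 2.2815e+6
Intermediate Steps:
D(K) = -4 - 2*K
G = -1054 (G = -17*62 = -1054)
u = -1/1118 (u = 1/((-4 - 2*30) - 1054) = 1/((-4 - 60) - 1054) = 1/(-64 - 1054) = 1/(-1118) = -1/1118 ≈ -0.00089445)
(1813 + 25*(-34 + 3))*(2198 + u) = (1813 + 25*(-34 + 3))*(2198 - 1/1118) = (1813 + 25*(-31))*(2457363/1118) = (1813 - 775)*(2457363/1118) = 1038*(2457363/1118) = 1275371397/559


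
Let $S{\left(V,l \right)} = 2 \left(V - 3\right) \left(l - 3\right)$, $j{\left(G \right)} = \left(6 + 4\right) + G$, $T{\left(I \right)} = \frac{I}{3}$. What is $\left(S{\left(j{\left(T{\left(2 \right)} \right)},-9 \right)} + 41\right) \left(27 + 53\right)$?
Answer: $-11440$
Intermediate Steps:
$T{\left(I \right)} = \frac{I}{3}$ ($T{\left(I \right)} = I \frac{1}{3} = \frac{I}{3}$)
$j{\left(G \right)} = 10 + G$
$S{\left(V,l \right)} = 2 \left(-3 + V\right) \left(-3 + l\right)$
$\left(S{\left(j{\left(T{\left(2 \right)} \right)},-9 \right)} + 41\right) \left(27 + 53\right) = \left(\left(18 - 6 \left(10 + \frac{1}{3} \cdot 2\right) - -54 + 2 \left(10 + \frac{1}{3} \cdot 2\right) \left(-9\right)\right) + 41\right) \left(27 + 53\right) = \left(\left(18 - 6 \left(10 + \frac{2}{3}\right) + 54 + 2 \left(10 + \frac{2}{3}\right) \left(-9\right)\right) + 41\right) 80 = \left(\left(18 - 64 + 54 + 2 \cdot \frac{32}{3} \left(-9\right)\right) + 41\right) 80 = \left(\left(18 - 64 + 54 - 192\right) + 41\right) 80 = \left(-184 + 41\right) 80 = \left(-143\right) 80 = -11440$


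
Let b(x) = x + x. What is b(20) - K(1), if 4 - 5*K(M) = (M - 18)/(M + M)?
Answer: 75/2 ≈ 37.500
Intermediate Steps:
K(M) = ⅘ - (-18 + M)/(10*M) (K(M) = ⅘ - (M - 18)/(5*(M + M)) = ⅘ - (-18 + M)/(5*(2*M)) = ⅘ - (-18 + M)*1/(2*M)/5 = ⅘ - (-18 + M)/(10*M))
b(x) = 2*x
b(20) - K(1) = 2*20 - (18 + 7*1)/(10*1) = 40 - (18 + 7)/10 = 40 - 25/10 = 40 - 1*5/2 = 40 - 5/2 = 75/2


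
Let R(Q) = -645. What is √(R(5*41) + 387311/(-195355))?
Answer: 7*I*√503901421970/195355 ≈ 25.436*I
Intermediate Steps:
√(R(5*41) + 387311/(-195355)) = √(-645 + 387311/(-195355)) = √(-645 + 387311*(-1/195355)) = √(-645 - 387311/195355) = √(-126391286/195355) = 7*I*√503901421970/195355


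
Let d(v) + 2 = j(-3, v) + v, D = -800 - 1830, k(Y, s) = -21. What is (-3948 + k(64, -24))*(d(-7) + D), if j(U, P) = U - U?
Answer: 10474191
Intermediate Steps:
j(U, P) = 0
D = -2630
d(v) = -2 + v (d(v) = -2 + (0 + v) = -2 + v)
(-3948 + k(64, -24))*(d(-7) + D) = (-3948 - 21)*((-2 - 7) - 2630) = -3969*(-9 - 2630) = -3969*(-2639) = 10474191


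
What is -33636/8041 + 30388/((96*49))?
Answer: 21531541/9456216 ≈ 2.2770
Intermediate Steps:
-33636/8041 + 30388/((96*49)) = -33636*1/8041 + 30388/4704 = -33636/8041 + 30388*(1/4704) = -33636/8041 + 7597/1176 = 21531541/9456216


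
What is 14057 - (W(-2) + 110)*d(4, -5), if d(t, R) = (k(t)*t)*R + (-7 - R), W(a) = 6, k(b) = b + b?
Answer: 32849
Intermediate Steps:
k(b) = 2*b
d(t, R) = -7 - R + 2*R*t**2 (d(t, R) = ((2*t)*t)*R + (-7 - R) = (2*t**2)*R + (-7 - R) = 2*R*t**2 + (-7 - R) = -7 - R + 2*R*t**2)
14057 - (W(-2) + 110)*d(4, -5) = 14057 - (6 + 110)*(-7 - 1*(-5) + 2*(-5)*4**2) = 14057 - 116*(-7 + 5 + 2*(-5)*16) = 14057 - 116*(-7 + 5 - 160) = 14057 - 116*(-162) = 14057 - 1*(-18792) = 14057 + 18792 = 32849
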